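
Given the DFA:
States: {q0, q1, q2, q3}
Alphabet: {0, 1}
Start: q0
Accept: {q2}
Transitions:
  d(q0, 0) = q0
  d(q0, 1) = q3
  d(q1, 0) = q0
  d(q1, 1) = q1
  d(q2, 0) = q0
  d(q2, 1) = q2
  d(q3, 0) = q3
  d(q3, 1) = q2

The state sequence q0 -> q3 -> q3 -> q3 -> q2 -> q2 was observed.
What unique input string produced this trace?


Trace back each transition to find the symbol:
  q0 --[1]--> q3
  q3 --[0]--> q3
  q3 --[0]--> q3
  q3 --[1]--> q2
  q2 --[1]--> q2

"10011"


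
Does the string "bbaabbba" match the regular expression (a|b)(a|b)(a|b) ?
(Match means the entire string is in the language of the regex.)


|string| = 8; first = 'b'; last = 'a'

No, "bbaabbba" does not match (a|b)(a|b)(a|b)


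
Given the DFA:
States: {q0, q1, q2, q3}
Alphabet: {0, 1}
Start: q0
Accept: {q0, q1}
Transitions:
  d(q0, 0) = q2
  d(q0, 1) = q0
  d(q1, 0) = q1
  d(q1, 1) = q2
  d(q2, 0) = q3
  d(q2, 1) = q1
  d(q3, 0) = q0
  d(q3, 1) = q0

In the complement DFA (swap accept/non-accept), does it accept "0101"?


Trace: q0 -> q2 -> q1 -> q1 -> q2
Final: q2
Original accept: {q0, q1}
Complement: q2 is not in original accept

Yes, complement accepts (original rejects)


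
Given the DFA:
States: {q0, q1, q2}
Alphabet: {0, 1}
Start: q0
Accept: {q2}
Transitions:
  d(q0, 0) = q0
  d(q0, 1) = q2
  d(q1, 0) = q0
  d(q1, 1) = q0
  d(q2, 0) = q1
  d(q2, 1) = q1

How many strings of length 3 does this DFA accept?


Enumerating all length-3 strings:
  "000" -> q0 [reject]
  "001" -> q2 [accept]
  "010" -> q1 [reject]
  "011" -> q1 [reject]
  "100" -> q0 [reject]
  "101" -> q0 [reject]
  "110" -> q0 [reject]
  "111" -> q0 [reject]

1 out of 8


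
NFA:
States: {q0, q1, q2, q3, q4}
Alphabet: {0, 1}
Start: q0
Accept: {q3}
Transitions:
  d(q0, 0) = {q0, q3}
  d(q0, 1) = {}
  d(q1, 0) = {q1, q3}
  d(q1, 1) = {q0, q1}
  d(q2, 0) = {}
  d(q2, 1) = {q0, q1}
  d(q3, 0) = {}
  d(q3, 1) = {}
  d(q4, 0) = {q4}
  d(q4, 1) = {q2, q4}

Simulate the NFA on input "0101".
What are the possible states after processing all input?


Start: {q0}
  --0--> {q0, q3}
  --1--> {}
  --0--> {}
  --1--> {}

{} (empty set, no valid transitions)


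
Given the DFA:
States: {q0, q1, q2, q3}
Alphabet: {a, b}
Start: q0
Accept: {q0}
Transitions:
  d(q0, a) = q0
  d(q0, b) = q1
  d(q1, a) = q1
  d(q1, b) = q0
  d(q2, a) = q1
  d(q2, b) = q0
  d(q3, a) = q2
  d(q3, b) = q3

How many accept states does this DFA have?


Accept states listed: {q0}
Counting: q0(1)

1


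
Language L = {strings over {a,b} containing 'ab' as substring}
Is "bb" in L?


'ab' does not occur

No, "bb" is not in L


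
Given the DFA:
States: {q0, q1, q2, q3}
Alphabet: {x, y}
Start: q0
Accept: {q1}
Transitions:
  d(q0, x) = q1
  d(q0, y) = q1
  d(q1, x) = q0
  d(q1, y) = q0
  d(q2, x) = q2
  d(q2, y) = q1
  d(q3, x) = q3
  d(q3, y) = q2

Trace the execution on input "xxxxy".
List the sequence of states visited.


Input: xxxxy
d(q0, x) = q1
d(q1, x) = q0
d(q0, x) = q1
d(q1, x) = q0
d(q0, y) = q1


q0 -> q1 -> q0 -> q1 -> q0 -> q1


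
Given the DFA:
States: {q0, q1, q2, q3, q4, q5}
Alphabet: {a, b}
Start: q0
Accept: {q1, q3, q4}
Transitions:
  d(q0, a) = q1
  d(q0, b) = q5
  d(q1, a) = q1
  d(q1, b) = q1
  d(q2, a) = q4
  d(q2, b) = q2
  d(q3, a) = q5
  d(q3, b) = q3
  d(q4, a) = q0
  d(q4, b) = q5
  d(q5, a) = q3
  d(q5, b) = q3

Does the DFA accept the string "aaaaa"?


Trace: q0 -> q1 -> q1 -> q1 -> q1 -> q1
Final state: q1
Accept states: {q1, q3, q4}

Yes, accepted (final state q1 is an accept state)


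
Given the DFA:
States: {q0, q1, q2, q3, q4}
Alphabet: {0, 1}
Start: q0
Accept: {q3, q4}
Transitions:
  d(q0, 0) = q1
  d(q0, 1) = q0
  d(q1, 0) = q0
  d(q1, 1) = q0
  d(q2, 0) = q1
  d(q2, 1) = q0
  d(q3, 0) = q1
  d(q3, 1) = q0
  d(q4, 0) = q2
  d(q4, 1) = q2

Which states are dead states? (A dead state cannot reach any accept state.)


Forward reachability from each state:
  q0 -> reaches {q0, q1}, no accept state (dead)
  q1 -> reaches {q0, q1}, no accept state (dead)
  q2 -> reaches {q0, q1, q2}, no accept state (dead)
  q3 -> reaches accept state q3 (live)
  q4 -> reaches accept state q4 (live)

{q0, q1, q2}


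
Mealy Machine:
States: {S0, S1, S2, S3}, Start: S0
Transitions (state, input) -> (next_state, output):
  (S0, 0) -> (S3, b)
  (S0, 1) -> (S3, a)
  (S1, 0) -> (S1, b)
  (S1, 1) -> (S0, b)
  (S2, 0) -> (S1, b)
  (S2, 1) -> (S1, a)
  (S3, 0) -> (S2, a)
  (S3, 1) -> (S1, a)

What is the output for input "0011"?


Step-by-step:
  (S0, 0) -> (S3, b)
  (S3, 0) -> (S2, a)
  (S2, 1) -> (S1, a)
  (S1, 1) -> (S0, b)

"baab"


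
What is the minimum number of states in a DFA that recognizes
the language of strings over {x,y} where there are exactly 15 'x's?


States: count = 0, 1, ..., 15 (that's 16 states), plus a dead state for count > 15.
Total: 16 + 1 = 17. Accept = count-15 state.

17


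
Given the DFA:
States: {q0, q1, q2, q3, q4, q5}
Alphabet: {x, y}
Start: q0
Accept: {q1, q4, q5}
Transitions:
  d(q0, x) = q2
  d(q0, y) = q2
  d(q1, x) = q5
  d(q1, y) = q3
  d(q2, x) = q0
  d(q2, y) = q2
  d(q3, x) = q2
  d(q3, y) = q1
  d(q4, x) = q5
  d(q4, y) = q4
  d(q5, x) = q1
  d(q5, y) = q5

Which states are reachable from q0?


BFS from q0:
  layer 0: {q0}
  layer 1: {q2}

{q0, q2}


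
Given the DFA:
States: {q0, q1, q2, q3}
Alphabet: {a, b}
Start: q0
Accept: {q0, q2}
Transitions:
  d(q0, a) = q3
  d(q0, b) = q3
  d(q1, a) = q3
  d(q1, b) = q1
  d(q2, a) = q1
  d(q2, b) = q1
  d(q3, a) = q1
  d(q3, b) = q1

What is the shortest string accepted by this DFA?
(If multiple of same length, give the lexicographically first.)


BFS by string length (lex-first path to each state shown):
  len 0: q0<-""
Found accept state at length 0.

"" (empty string)


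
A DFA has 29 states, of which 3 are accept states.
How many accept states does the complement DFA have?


Complement swaps accept and non-accept states.
29 - 3 = 26

26


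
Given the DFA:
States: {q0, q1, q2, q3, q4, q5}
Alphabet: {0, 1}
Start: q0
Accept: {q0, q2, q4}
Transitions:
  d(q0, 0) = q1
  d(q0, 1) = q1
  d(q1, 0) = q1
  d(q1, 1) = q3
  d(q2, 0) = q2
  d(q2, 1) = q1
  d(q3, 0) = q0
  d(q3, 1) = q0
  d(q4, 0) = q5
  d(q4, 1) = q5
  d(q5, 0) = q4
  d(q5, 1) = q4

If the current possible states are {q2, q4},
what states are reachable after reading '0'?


Apply transition on '0' from each current state:
  d(q2, 0) = q2
  d(q4, 0) = q5

{q2, q5}


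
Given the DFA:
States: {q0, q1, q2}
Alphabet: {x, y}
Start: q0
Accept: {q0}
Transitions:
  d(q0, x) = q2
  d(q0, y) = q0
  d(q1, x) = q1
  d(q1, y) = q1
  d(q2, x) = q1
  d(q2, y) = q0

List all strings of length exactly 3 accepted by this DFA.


All strings of length 3: 8 total
Accepted: 3

"xyy", "yxy", "yyy"


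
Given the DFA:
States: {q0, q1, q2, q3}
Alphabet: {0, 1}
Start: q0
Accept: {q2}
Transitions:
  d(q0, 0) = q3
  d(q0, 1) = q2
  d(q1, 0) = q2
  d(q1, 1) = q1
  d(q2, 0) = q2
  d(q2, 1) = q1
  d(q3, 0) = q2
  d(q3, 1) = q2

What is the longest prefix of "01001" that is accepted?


Run the DFA, marking each prefix where the state is accepting:
  "" -> q0 [reject]
  "0" -> q3 [reject]
  "01" -> q2 [accept]
  "010" -> q2 [accept]
  "0100" -> q2 [accept]
  "01001" -> q1 [reject]

"0100"


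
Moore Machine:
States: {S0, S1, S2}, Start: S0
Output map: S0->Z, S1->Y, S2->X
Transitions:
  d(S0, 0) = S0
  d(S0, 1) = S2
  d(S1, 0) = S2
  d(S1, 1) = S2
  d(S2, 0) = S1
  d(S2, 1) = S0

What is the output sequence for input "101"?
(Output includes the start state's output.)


Start: S0 (output Z)
  --1--> S2 (output X)
  --0--> S1 (output Y)
  --1--> S2 (output X)

"ZXYX"


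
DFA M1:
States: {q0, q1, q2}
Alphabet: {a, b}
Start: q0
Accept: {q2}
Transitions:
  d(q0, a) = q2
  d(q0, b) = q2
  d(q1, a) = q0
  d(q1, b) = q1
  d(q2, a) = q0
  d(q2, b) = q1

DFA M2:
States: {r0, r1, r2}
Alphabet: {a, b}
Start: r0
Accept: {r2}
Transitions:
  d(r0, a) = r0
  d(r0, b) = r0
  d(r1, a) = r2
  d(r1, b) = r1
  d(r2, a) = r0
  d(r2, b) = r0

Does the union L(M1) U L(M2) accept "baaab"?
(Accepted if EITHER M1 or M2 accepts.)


M1: final=q2 accepted=True
M2: final=r0 accepted=False

Yes, union accepts


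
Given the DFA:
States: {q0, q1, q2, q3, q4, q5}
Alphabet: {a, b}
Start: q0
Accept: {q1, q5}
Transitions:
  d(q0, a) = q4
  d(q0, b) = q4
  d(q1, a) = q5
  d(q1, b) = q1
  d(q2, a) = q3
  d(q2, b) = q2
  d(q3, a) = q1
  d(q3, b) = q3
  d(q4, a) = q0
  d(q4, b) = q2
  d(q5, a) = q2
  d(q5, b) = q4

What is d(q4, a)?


Looking up transition d(q4, a)

q0


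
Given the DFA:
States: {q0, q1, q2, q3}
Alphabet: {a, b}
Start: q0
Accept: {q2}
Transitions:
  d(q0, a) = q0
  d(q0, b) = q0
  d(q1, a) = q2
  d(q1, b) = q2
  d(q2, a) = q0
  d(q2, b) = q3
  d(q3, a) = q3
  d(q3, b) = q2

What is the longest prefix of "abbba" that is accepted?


Run the DFA, marking each prefix where the state is accepting:
  "" -> q0 [reject]
  "a" -> q0 [reject]
  "ab" -> q0 [reject]
  "abb" -> q0 [reject]
  "abbb" -> q0 [reject]
  "abbba" -> q0 [reject]

No prefix is accepted


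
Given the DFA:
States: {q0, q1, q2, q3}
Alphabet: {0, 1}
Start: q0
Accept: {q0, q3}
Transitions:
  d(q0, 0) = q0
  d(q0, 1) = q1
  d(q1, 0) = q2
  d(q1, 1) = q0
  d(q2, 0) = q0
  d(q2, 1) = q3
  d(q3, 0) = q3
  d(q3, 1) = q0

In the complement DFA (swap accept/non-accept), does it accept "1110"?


Trace: q0 -> q1 -> q0 -> q1 -> q2
Final: q2
Original accept: {q0, q3}
Complement: q2 is not in original accept

Yes, complement accepts (original rejects)


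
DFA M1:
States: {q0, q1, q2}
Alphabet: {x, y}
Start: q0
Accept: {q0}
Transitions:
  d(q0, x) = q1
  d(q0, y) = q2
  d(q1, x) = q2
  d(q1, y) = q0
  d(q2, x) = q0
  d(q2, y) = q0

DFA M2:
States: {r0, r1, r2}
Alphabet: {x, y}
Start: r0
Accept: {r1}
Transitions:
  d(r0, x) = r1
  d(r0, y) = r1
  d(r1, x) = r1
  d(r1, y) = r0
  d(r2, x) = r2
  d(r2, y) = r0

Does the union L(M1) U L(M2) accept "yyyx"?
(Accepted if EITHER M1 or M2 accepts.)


M1: final=q0 accepted=True
M2: final=r1 accepted=True

Yes, union accepts


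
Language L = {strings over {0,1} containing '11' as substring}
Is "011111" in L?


'11' occurs at index 1

Yes, "011111" is in L


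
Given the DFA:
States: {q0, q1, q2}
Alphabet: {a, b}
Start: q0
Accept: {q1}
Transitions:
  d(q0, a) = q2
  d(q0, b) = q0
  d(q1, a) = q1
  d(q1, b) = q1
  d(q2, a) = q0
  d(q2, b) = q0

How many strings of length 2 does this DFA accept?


Enumerating all length-2 strings:
  "aa" -> q0 [reject]
  "ab" -> q0 [reject]
  "ba" -> q2 [reject]
  "bb" -> q0 [reject]

0 out of 4


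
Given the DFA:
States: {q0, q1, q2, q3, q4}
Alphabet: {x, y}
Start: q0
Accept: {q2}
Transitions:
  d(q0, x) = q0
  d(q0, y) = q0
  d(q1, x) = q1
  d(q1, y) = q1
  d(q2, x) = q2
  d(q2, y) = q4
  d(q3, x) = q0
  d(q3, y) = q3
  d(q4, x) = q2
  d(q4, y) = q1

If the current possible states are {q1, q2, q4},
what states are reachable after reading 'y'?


Apply transition on 'y' from each current state:
  d(q1, y) = q1
  d(q2, y) = q4
  d(q4, y) = q1

{q1, q4}


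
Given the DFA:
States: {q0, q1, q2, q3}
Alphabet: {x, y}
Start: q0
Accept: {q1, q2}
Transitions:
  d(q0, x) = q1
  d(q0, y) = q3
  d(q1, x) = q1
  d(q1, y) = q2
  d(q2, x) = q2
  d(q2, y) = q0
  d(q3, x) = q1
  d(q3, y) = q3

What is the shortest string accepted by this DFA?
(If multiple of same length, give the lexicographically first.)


BFS by string length (lex-first path to each state shown):
  len 0: q0<-""
  len 1: q1<-"x", q3<-"y"
Found accept state at length 1.

"x"


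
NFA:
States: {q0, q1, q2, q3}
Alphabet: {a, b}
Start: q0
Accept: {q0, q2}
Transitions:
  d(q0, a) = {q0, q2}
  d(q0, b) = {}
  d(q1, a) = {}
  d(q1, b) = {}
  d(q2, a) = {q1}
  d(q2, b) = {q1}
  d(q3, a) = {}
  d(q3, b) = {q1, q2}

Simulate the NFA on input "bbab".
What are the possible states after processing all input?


Start: {q0}
  --b--> {}
  --b--> {}
  --a--> {}
  --b--> {}

{} (empty set, no valid transitions)


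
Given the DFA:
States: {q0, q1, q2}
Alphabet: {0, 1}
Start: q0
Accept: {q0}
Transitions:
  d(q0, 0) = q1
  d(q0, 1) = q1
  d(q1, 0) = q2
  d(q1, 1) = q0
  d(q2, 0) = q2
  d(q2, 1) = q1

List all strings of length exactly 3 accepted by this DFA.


All strings of length 3: 8 total
Accepted: 0

None


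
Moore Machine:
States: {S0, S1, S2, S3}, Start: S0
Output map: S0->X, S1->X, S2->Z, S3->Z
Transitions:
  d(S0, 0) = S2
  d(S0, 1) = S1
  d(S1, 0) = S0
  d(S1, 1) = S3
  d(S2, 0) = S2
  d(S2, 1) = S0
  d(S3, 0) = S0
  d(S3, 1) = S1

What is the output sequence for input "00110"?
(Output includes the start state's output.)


Start: S0 (output X)
  --0--> S2 (output Z)
  --0--> S2 (output Z)
  --1--> S0 (output X)
  --1--> S1 (output X)
  --0--> S0 (output X)

"XZZXXX"


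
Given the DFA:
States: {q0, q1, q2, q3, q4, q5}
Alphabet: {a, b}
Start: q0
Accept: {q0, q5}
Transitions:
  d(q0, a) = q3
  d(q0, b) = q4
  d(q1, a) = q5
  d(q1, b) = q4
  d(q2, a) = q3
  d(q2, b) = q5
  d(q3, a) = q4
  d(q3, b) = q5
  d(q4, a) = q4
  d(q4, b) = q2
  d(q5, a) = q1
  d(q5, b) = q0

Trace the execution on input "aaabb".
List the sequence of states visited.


Input: aaabb
d(q0, a) = q3
d(q3, a) = q4
d(q4, a) = q4
d(q4, b) = q2
d(q2, b) = q5


q0 -> q3 -> q4 -> q4 -> q2 -> q5


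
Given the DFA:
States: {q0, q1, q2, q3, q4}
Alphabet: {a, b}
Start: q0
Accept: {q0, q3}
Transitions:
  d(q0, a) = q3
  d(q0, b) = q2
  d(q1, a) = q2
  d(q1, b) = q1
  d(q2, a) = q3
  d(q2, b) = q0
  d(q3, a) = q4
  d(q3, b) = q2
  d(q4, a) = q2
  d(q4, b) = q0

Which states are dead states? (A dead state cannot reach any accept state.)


Forward reachability from each state:
  q0 -> reaches accept state q0 (live)
  q1 -> reaches accept state q0 (live)
  q2 -> reaches accept state q0 (live)
  q3 -> reaches accept state q0 (live)
  q4 -> reaches accept state q0 (live)

None (all states can reach an accept state)


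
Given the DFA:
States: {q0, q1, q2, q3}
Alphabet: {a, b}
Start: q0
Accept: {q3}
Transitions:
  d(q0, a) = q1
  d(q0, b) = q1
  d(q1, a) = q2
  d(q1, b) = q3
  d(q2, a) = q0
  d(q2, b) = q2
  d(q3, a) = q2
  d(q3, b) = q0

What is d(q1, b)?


Looking up transition d(q1, b)

q3


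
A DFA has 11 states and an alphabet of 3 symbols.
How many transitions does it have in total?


Each state has exactly one transition per symbol.
11 * 3 = 33

33


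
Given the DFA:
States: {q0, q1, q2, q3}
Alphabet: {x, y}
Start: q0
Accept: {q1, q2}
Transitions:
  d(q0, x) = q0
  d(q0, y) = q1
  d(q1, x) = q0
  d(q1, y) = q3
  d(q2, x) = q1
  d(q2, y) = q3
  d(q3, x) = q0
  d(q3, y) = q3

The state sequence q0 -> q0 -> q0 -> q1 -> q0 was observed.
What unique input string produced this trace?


Trace back each transition to find the symbol:
  q0 --[x]--> q0
  q0 --[x]--> q0
  q0 --[y]--> q1
  q1 --[x]--> q0

"xxyx"


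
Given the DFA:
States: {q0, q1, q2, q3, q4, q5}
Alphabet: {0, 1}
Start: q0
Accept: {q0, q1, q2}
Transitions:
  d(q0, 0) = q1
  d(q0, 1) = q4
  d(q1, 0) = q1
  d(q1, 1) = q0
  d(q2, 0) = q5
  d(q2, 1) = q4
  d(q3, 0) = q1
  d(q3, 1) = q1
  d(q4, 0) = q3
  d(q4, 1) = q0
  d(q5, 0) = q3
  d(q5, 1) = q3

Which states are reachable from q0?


BFS from q0:
  layer 0: {q0}
  layer 1: {q1, q4}
  layer 2: {q3}

{q0, q1, q3, q4}


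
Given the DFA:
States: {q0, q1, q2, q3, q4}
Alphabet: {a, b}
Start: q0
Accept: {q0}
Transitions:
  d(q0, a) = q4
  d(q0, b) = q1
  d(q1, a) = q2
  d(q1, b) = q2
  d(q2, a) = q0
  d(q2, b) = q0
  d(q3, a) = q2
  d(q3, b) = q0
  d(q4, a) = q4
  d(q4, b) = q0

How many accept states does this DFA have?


Accept states listed: {q0}
Counting: q0(1)

1


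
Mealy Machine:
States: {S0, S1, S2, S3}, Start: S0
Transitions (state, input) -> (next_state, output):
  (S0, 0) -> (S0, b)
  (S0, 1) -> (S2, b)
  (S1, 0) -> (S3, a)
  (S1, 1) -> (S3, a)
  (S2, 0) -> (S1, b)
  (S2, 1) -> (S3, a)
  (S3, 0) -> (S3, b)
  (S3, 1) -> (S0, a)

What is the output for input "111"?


Step-by-step:
  (S0, 1) -> (S2, b)
  (S2, 1) -> (S3, a)
  (S3, 1) -> (S0, a)

"baa"


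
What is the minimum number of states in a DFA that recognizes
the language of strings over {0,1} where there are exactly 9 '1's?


States: count = 0, 1, ..., 9 (that's 10 states), plus a dead state for count > 9.
Total: 10 + 1 = 11. Accept = count-9 state.

11


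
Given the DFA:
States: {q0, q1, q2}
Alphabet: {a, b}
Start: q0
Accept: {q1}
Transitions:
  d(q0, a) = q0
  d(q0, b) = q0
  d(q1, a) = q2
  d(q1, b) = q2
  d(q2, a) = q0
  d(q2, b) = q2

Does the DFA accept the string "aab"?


Trace: q0 -> q0 -> q0 -> q0
Final state: q0
Accept states: {q1}

No, rejected (final state q0 is not an accept state)


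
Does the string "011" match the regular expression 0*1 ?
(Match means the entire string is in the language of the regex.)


|string| = 3; first = '0'; last = '1'

No, "011" does not match 0*1


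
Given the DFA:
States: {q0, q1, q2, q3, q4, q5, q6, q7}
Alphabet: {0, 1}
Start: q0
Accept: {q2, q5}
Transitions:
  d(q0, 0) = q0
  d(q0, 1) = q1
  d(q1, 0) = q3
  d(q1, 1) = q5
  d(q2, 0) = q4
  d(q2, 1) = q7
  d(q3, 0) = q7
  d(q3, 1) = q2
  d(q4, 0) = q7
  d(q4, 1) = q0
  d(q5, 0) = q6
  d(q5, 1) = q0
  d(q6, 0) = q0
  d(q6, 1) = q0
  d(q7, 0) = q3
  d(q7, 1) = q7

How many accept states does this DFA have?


Accept states listed: {q2, q5}
Counting: q2(1) q5(2)

2


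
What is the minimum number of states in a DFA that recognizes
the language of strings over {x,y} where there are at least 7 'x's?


States: count = 0, 1, ..., 6, and a final '>= 7' state.
Total: 7 + 1 = 8. Accept = '>= 7' state.

8


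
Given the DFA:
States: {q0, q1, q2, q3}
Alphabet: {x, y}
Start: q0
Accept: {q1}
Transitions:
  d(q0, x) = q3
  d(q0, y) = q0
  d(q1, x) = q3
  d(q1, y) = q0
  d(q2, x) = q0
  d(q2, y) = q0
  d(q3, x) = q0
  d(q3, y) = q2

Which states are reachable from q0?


BFS from q0:
  layer 0: {q0}
  layer 1: {q3}
  layer 2: {q2}

{q0, q2, q3}


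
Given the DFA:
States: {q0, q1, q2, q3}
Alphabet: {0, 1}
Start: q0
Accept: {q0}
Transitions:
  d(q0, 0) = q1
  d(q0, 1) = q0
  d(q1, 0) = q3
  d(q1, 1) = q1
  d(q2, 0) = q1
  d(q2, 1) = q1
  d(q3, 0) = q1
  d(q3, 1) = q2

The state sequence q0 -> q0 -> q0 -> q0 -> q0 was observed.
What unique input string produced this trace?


Trace back each transition to find the symbol:
  q0 --[1]--> q0
  q0 --[1]--> q0
  q0 --[1]--> q0
  q0 --[1]--> q0

"1111"


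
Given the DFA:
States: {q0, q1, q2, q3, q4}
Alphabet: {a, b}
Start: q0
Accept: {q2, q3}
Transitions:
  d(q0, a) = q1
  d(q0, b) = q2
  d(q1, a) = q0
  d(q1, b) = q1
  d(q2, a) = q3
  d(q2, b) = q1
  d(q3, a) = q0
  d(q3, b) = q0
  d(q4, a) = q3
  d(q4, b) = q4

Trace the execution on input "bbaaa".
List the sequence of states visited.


Input: bbaaa
d(q0, b) = q2
d(q2, b) = q1
d(q1, a) = q0
d(q0, a) = q1
d(q1, a) = q0


q0 -> q2 -> q1 -> q0 -> q1 -> q0


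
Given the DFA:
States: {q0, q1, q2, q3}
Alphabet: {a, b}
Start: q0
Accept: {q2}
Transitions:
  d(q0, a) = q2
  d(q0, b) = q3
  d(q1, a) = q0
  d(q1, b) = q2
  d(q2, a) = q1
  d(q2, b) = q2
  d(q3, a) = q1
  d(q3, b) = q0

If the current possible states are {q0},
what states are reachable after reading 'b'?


Apply transition on 'b' from each current state:
  d(q0, b) = q3

{q3}


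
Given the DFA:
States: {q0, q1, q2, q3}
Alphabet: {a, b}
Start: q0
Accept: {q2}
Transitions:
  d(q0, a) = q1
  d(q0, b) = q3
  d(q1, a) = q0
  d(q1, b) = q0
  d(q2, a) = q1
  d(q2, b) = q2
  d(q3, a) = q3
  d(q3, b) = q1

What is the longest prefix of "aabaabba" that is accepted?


Run the DFA, marking each prefix where the state is accepting:
  "" -> q0 [reject]
  "a" -> q1 [reject]
  "aa" -> q0 [reject]
  "aab" -> q3 [reject]
  "aaba" -> q3 [reject]
  "aabaa" -> q3 [reject]
  "aabaab" -> q1 [reject]
  "aabaabb" -> q0 [reject]
  "aabaabba" -> q1 [reject]

No prefix is accepted


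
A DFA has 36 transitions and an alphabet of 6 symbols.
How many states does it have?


Each state has exactly one transition per symbol.
states = transitions / |alphabet| = 36 / 6 = 6

6


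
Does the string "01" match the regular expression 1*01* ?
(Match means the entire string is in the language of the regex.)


|string| = 2; first = '0'; last = '1'

Yes, "01" matches 1*01*


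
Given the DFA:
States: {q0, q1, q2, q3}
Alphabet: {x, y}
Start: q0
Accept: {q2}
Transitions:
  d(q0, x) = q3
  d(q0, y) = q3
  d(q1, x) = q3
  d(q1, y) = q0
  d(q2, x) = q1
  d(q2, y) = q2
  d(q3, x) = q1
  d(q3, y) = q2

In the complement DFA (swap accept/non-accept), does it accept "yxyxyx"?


Trace: q0 -> q3 -> q1 -> q0 -> q3 -> q2 -> q1
Final: q1
Original accept: {q2}
Complement: q1 is not in original accept

Yes, complement accepts (original rejects)


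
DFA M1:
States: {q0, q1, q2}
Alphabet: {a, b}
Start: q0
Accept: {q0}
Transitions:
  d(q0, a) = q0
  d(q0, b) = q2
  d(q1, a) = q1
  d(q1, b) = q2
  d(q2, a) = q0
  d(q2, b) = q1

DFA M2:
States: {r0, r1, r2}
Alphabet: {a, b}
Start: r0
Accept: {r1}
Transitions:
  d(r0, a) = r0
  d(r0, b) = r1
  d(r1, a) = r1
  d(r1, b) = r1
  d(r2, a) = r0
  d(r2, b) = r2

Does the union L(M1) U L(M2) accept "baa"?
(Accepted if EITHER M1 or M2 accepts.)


M1: final=q0 accepted=True
M2: final=r1 accepted=True

Yes, union accepts


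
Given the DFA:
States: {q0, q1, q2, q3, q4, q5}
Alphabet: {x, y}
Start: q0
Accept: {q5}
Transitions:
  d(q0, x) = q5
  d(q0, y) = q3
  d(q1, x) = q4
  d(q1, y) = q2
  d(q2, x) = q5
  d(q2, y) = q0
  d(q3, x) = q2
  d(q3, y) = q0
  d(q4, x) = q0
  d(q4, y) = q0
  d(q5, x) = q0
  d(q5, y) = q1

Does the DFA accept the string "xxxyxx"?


Trace: q0 -> q5 -> q0 -> q5 -> q1 -> q4 -> q0
Final state: q0
Accept states: {q5}

No, rejected (final state q0 is not an accept state)


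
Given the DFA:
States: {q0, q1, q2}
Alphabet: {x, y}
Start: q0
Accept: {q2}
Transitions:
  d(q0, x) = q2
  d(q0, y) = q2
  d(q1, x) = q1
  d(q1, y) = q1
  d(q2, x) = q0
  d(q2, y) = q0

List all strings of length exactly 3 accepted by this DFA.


All strings of length 3: 8 total
Accepted: 8

"xxx", "xxy", "xyx", "xyy", "yxx", "yxy", "yyx", "yyy"


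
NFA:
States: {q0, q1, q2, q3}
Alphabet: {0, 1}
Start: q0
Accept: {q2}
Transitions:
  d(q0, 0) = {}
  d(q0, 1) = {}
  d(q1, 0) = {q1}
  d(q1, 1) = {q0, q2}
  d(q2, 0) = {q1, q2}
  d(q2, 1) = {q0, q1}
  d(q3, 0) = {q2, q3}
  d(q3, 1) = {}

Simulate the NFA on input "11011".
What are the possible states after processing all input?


Start: {q0}
  --1--> {}
  --1--> {}
  --0--> {}
  --1--> {}
  --1--> {}

{} (empty set, no valid transitions)


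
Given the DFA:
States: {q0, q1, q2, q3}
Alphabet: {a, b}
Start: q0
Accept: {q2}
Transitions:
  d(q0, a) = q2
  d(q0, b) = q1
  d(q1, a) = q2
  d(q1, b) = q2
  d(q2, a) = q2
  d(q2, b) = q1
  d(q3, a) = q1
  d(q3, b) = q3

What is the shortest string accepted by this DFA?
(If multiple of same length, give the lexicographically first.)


BFS by string length (lex-first path to each state shown):
  len 0: q0<-""
  len 1: q1<-"b", q2<-"a"
Found accept state at length 1.

"a"


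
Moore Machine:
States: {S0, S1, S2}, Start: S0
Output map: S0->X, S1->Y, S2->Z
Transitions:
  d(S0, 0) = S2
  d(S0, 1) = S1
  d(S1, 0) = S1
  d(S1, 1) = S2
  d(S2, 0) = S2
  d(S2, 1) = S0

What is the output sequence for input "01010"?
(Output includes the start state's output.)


Start: S0 (output X)
  --0--> S2 (output Z)
  --1--> S0 (output X)
  --0--> S2 (output Z)
  --1--> S0 (output X)
  --0--> S2 (output Z)

"XZXZXZ"


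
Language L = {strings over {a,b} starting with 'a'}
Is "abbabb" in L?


first symbol = 'a'

Yes, "abbabb" is in L


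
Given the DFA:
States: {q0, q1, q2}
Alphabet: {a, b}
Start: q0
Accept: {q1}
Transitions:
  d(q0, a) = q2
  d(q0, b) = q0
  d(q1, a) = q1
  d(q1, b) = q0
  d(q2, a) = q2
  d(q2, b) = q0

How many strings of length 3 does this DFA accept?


Enumerating all length-3 strings:
  "aaa" -> q2 [reject]
  "aab" -> q0 [reject]
  "aba" -> q2 [reject]
  "abb" -> q0 [reject]
  "baa" -> q2 [reject]
  "bab" -> q0 [reject]
  "bba" -> q2 [reject]
  "bbb" -> q0 [reject]

0 out of 8


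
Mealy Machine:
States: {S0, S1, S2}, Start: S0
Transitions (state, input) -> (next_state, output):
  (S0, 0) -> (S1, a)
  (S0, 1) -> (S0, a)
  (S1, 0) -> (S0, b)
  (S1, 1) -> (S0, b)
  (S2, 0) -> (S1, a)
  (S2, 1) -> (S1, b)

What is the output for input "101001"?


Step-by-step:
  (S0, 1) -> (S0, a)
  (S0, 0) -> (S1, a)
  (S1, 1) -> (S0, b)
  (S0, 0) -> (S1, a)
  (S1, 0) -> (S0, b)
  (S0, 1) -> (S0, a)

"aababa"


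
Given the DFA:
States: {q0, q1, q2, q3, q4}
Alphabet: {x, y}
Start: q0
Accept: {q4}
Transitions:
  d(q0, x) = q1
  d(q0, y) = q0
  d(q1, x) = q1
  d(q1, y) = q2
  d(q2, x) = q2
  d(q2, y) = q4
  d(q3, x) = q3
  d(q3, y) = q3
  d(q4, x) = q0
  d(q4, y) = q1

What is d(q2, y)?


Looking up transition d(q2, y)

q4


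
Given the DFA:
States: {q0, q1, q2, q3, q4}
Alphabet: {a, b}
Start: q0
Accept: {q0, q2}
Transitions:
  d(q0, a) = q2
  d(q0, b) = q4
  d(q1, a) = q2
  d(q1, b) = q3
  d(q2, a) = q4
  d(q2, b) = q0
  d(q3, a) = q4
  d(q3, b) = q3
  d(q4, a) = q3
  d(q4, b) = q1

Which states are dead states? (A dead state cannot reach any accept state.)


Forward reachability from each state:
  q0 -> reaches accept state q0 (live)
  q1 -> reaches accept state q0 (live)
  q2 -> reaches accept state q0 (live)
  q3 -> reaches accept state q0 (live)
  q4 -> reaches accept state q0 (live)

None (all states can reach an accept state)


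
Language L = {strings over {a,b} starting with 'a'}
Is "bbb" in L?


first symbol = 'b'

No, "bbb" is not in L


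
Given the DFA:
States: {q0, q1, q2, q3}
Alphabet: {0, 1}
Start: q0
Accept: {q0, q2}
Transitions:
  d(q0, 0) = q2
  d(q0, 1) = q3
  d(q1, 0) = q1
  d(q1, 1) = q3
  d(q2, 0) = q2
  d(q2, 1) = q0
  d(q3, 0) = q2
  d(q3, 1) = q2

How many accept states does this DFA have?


Accept states listed: {q0, q2}
Counting: q0(1) q2(2)

2


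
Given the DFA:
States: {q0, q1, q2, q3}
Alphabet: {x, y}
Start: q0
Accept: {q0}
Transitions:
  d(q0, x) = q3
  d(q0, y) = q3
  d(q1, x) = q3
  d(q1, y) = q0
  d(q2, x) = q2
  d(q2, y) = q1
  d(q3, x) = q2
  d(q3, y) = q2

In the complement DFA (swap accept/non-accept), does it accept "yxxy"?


Trace: q0 -> q3 -> q2 -> q2 -> q1
Final: q1
Original accept: {q0}
Complement: q1 is not in original accept

Yes, complement accepts (original rejects)


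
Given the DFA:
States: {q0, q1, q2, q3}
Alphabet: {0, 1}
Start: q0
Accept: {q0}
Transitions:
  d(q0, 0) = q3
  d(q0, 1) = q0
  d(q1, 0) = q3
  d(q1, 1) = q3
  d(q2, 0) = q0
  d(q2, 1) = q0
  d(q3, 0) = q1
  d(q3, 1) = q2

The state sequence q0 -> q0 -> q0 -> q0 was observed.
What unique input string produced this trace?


Trace back each transition to find the symbol:
  q0 --[1]--> q0
  q0 --[1]--> q0
  q0 --[1]--> q0

"111"


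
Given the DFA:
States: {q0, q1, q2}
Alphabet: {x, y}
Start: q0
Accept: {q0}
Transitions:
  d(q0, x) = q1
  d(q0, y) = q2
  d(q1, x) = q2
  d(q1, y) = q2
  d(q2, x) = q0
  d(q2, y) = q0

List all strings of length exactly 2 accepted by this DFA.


All strings of length 2: 4 total
Accepted: 2

"yx", "yy"


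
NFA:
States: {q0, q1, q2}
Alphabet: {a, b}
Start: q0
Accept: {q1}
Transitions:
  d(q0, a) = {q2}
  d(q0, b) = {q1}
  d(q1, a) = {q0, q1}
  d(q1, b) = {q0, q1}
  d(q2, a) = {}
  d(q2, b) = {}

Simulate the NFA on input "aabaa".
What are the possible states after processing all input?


Start: {q0}
  --a--> {q2}
  --a--> {}
  --b--> {}
  --a--> {}
  --a--> {}

{} (empty set, no valid transitions)


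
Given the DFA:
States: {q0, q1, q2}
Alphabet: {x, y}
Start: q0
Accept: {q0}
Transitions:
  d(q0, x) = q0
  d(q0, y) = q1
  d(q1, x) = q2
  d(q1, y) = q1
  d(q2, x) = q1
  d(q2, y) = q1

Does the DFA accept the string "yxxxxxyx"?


Trace: q0 -> q1 -> q2 -> q1 -> q2 -> q1 -> q2 -> q1 -> q2
Final state: q2
Accept states: {q0}

No, rejected (final state q2 is not an accept state)


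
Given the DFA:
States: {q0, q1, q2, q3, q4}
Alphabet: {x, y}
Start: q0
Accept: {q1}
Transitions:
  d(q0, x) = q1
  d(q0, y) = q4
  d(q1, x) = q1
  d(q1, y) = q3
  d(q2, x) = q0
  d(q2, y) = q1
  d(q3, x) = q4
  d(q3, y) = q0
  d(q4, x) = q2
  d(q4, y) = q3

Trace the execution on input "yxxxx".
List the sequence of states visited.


Input: yxxxx
d(q0, y) = q4
d(q4, x) = q2
d(q2, x) = q0
d(q0, x) = q1
d(q1, x) = q1


q0 -> q4 -> q2 -> q0 -> q1 -> q1


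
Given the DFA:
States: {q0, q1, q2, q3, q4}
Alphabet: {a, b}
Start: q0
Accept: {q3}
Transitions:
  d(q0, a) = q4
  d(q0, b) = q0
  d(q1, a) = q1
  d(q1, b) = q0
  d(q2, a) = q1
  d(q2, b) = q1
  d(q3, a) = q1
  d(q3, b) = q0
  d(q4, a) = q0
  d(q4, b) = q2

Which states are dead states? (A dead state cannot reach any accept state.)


Forward reachability from each state:
  q0 -> reaches {q0, q1, q2, q4}, no accept state (dead)
  q1 -> reaches {q0, q1, q2, q4}, no accept state (dead)
  q2 -> reaches {q0, q1, q2, q4}, no accept state (dead)
  q3 -> reaches accept state q3 (live)
  q4 -> reaches {q0, q1, q2, q4}, no accept state (dead)

{q0, q1, q2, q4}


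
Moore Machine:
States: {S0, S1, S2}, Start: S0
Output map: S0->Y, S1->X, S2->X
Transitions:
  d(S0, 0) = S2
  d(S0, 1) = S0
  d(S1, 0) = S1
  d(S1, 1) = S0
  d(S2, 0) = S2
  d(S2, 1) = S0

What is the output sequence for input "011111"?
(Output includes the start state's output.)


Start: S0 (output Y)
  --0--> S2 (output X)
  --1--> S0 (output Y)
  --1--> S0 (output Y)
  --1--> S0 (output Y)
  --1--> S0 (output Y)
  --1--> S0 (output Y)

"YXYYYYY"


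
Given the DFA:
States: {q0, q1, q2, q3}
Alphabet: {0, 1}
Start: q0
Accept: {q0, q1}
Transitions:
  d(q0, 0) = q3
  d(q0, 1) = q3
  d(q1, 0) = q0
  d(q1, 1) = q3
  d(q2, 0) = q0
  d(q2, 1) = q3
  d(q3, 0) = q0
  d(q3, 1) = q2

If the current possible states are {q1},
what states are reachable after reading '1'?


Apply transition on '1' from each current state:
  d(q1, 1) = q3

{q3}


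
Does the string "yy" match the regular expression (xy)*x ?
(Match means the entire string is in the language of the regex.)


|string| = 2; first = 'y'; last = 'y'

No, "yy" does not match (xy)*x


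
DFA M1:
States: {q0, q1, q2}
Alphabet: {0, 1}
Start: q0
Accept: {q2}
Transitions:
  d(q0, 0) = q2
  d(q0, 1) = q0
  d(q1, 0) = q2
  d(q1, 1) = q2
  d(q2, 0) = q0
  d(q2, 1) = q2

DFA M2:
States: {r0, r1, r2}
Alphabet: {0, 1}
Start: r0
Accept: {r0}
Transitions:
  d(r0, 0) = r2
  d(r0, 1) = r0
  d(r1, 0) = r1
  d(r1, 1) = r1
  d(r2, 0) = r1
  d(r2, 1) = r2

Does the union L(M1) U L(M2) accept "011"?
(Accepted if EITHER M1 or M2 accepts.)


M1: final=q2 accepted=True
M2: final=r2 accepted=False

Yes, union accepts


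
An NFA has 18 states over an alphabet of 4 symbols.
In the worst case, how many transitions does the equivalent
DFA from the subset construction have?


Subset construction: one DFA state per subset of NFA states = 2^18 = 262144 states.
Each DFA state has 4 outgoing transitions: 262144 * 4 = 1048576

1048576


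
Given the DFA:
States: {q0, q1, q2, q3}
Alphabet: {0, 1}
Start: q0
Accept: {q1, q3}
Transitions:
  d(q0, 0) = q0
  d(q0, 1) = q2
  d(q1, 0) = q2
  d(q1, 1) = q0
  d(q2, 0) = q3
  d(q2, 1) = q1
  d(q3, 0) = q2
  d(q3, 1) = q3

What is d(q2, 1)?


Looking up transition d(q2, 1)

q1


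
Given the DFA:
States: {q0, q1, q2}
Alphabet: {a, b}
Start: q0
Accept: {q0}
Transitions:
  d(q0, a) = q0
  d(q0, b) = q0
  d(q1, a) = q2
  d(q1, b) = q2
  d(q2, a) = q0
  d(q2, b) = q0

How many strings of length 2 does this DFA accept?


Enumerating all length-2 strings:
  "aa" -> q0 [accept]
  "ab" -> q0 [accept]
  "ba" -> q0 [accept]
  "bb" -> q0 [accept]

4 out of 4


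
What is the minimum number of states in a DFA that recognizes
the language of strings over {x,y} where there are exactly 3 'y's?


States: count = 0, 1, ..., 3 (that's 4 states), plus a dead state for count > 3.
Total: 4 + 1 = 5. Accept = count-3 state.

5


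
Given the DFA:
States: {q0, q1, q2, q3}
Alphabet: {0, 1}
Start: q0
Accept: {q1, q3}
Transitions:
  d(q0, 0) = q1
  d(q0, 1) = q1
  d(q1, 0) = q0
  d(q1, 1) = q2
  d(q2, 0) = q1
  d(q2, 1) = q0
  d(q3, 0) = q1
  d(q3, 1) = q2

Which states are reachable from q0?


BFS from q0:
  layer 0: {q0}
  layer 1: {q1}
  layer 2: {q2}

{q0, q1, q2}


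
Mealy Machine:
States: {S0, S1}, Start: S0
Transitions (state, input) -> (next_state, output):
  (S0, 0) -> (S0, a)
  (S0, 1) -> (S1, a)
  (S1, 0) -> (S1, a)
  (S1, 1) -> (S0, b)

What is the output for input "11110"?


Step-by-step:
  (S0, 1) -> (S1, a)
  (S1, 1) -> (S0, b)
  (S0, 1) -> (S1, a)
  (S1, 1) -> (S0, b)
  (S0, 0) -> (S0, a)

"ababa"


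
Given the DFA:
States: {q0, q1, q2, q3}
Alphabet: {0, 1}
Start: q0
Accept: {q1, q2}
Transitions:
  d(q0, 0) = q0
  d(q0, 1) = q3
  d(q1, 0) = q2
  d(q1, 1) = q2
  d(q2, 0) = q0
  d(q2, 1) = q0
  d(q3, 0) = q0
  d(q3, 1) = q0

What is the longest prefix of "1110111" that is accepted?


Run the DFA, marking each prefix where the state is accepting:
  "" -> q0 [reject]
  "1" -> q3 [reject]
  "11" -> q0 [reject]
  "111" -> q3 [reject]
  "1110" -> q0 [reject]
  "11101" -> q3 [reject]
  "111011" -> q0 [reject]
  "1110111" -> q3 [reject]

No prefix is accepted


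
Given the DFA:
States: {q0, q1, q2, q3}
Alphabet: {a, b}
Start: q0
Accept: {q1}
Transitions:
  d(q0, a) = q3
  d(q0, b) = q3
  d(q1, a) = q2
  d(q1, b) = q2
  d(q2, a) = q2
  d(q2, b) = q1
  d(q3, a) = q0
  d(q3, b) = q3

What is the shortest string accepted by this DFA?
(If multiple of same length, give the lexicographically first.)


BFS by string length (lex-first path to each state shown):
  len 0: q0<-""
  len 1: q3<-"a"
  len 2: q0<-"aa", q3<-"ab"
  len 3: q0<-"aba", q3<-"aaa"
  len 4: q0<-"aaaa", q3<-"aaab"
  len 5: q0<-"aaaba", q3<-"aaaaa"
  len 6: q0<-"aaaaaa", q3<-"aaaaab"
  len 7: q0<-"aaaaaba", q3<-"aaaaaaa"
  len 8: q0<-"aaaaaaaa", q3<-"aaaaaaab"

No string accepted (empty language)


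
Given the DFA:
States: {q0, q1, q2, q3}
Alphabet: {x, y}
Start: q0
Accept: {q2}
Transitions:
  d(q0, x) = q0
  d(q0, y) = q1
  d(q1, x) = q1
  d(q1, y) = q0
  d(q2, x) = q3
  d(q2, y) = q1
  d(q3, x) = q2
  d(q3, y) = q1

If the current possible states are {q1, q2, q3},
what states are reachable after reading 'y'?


Apply transition on 'y' from each current state:
  d(q1, y) = q0
  d(q2, y) = q1
  d(q3, y) = q1

{q0, q1}


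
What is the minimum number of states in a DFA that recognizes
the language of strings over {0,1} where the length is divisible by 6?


States track (length) mod 6.
Need 6 states: one per remainder 0..5; accept = remainder 0.

6


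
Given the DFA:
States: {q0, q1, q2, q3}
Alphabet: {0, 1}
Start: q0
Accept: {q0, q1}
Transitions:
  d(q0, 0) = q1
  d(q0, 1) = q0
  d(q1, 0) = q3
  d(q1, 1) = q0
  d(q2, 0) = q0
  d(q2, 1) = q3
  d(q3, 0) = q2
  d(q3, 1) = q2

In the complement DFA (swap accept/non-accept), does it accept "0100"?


Trace: q0 -> q1 -> q0 -> q1 -> q3
Final: q3
Original accept: {q0, q1}
Complement: q3 is not in original accept

Yes, complement accepts (original rejects)


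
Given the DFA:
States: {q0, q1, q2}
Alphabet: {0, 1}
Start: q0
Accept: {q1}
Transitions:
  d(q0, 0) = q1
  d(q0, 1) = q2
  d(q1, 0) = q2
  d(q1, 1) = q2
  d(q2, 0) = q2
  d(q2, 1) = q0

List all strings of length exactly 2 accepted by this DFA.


All strings of length 2: 4 total
Accepted: 0

None


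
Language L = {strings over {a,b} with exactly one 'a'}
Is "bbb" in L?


count('a') = 0

No, "bbb" is not in L


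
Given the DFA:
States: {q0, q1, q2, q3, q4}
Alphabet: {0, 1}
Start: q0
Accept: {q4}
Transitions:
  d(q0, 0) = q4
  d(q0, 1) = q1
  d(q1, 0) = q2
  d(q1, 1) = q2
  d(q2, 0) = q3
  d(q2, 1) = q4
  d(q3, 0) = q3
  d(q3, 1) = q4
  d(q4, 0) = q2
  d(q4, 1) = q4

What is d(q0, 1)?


Looking up transition d(q0, 1)

q1


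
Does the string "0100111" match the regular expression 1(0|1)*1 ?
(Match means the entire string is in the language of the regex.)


|string| = 7; first = '0'; last = '1'

No, "0100111" does not match 1(0|1)*1


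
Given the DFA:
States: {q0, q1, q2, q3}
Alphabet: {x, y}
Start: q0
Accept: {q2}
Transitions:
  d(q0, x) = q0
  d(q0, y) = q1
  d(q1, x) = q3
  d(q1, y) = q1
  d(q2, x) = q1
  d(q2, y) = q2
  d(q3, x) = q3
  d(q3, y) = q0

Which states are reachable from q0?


BFS from q0:
  layer 0: {q0}
  layer 1: {q1}
  layer 2: {q3}

{q0, q1, q3}


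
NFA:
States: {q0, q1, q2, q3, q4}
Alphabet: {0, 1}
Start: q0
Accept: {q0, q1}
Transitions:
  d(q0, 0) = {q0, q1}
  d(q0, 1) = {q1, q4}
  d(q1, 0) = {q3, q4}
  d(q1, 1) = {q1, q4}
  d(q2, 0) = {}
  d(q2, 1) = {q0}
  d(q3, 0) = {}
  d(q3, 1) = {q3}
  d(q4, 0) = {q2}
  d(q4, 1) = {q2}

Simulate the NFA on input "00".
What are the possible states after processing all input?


Start: {q0}
  --0--> {q0, q1}
  --0--> {q0, q1, q3, q4}

{q0, q1, q3, q4}


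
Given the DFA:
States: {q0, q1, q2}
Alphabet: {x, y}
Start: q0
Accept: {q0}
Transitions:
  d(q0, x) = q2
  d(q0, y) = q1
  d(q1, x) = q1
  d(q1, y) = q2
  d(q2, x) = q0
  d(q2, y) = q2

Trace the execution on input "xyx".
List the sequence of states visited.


Input: xyx
d(q0, x) = q2
d(q2, y) = q2
d(q2, x) = q0


q0 -> q2 -> q2 -> q0


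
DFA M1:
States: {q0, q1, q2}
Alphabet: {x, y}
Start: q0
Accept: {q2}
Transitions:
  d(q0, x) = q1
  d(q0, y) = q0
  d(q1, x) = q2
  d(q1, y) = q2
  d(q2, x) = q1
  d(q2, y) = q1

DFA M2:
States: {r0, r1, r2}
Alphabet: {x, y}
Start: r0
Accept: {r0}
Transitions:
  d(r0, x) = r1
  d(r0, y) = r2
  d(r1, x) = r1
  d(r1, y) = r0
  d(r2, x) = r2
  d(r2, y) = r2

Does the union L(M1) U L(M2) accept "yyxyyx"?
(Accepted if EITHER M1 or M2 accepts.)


M1: final=q2 accepted=True
M2: final=r2 accepted=False

Yes, union accepts


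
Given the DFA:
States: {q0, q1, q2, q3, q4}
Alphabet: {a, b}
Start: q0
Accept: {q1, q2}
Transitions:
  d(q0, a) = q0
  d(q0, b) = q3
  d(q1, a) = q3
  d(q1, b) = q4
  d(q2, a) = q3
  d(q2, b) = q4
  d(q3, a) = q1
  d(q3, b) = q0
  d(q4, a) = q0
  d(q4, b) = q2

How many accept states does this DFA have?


Accept states listed: {q1, q2}
Counting: q1(1) q2(2)

2


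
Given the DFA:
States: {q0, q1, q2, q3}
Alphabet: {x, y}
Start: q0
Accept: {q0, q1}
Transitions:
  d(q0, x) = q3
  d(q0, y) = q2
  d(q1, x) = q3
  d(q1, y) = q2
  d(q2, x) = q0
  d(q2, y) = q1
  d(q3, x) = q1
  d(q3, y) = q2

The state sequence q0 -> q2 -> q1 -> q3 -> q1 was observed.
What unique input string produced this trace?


Trace back each transition to find the symbol:
  q0 --[y]--> q2
  q2 --[y]--> q1
  q1 --[x]--> q3
  q3 --[x]--> q1

"yyxx"


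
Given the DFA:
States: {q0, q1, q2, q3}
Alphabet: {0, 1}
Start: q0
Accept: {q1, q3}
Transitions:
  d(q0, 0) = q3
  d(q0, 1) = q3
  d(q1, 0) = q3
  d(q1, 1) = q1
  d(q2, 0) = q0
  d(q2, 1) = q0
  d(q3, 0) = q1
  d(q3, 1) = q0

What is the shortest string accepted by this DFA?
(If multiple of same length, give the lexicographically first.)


BFS by string length (lex-first path to each state shown):
  len 0: q0<-""
  len 1: q3<-"0"
Found accept state at length 1.

"0"


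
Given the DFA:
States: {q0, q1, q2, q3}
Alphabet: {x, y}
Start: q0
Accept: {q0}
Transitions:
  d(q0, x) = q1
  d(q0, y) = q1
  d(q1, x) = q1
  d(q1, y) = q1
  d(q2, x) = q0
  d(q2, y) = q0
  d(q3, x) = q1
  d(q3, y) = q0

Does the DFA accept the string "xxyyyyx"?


Trace: q0 -> q1 -> q1 -> q1 -> q1 -> q1 -> q1 -> q1
Final state: q1
Accept states: {q0}

No, rejected (final state q1 is not an accept state)


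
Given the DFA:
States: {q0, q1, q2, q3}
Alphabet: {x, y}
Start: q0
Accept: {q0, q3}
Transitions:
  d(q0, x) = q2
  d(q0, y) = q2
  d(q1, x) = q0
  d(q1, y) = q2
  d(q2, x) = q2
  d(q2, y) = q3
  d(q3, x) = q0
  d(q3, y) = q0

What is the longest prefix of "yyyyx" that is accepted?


Run the DFA, marking each prefix where the state is accepting:
  "" -> q0 [accept]
  "y" -> q2 [reject]
  "yy" -> q3 [accept]
  "yyy" -> q0 [accept]
  "yyyy" -> q2 [reject]
  "yyyyx" -> q2 [reject]

"yyy"


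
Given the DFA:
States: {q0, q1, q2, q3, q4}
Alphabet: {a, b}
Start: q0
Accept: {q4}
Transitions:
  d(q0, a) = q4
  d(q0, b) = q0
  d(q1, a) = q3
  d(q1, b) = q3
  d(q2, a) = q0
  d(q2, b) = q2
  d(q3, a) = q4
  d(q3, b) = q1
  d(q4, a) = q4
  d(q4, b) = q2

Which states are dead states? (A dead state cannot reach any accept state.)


Forward reachability from each state:
  q0 -> reaches accept state q4 (live)
  q1 -> reaches accept state q4 (live)
  q2 -> reaches accept state q4 (live)
  q3 -> reaches accept state q4 (live)
  q4 -> reaches accept state q4 (live)

None (all states can reach an accept state)
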